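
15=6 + 9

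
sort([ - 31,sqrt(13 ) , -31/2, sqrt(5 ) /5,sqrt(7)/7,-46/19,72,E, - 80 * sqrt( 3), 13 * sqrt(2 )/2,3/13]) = [ - 80 * sqrt (3)  , - 31,-31/2, - 46/19,3/13,sqrt( 7)/7,sqrt( 5)/5, E,sqrt(13),13*sqrt( 2 )/2,72 ] 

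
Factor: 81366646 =2^1*2473^1*16451^1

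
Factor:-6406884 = -2^2*3^3*11^1*5393^1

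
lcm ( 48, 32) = 96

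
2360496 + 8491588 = 10852084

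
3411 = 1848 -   -  1563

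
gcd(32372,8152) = 4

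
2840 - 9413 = - 6573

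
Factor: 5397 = 3^1 * 7^1 * 257^1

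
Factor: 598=2^1*13^1*23^1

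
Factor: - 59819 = -41^1*1459^1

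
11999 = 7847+4152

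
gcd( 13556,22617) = 1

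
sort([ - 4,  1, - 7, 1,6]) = [ - 7,  -  4,1,1 , 6 ]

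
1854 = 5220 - 3366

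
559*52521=29359239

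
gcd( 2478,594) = 6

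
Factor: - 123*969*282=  - 2^1* 3^3 *17^1* 19^1*41^1*47^1 = -  33610734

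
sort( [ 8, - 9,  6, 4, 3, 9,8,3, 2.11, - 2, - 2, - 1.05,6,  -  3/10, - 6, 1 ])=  [ - 9, - 6,-2 , - 2, - 1.05, - 3/10, 1, 2.11,3,3, 4, 6, 6, 8 , 8 , 9] 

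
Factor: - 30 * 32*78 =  - 2^7*3^2 * 5^1*13^1 = - 74880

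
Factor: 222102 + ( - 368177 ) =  - 146075 = - 5^2*5843^1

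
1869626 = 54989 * 34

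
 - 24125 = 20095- 44220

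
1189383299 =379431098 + 809952201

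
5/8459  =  5/8459 = 0.00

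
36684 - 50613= - 13929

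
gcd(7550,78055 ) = 5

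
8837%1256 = 45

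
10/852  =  5/426=0.01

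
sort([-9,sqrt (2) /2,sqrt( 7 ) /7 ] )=[ -9,  sqrt(7 )/7, sqrt(2 ) /2] 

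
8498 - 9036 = -538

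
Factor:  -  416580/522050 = -786/985  =  -2^1*3^1*5^( - 1)*131^1 * 197^(- 1) 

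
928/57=16 + 16/57 = 16.28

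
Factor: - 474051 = - 3^1*158017^1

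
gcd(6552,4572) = 36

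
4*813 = 3252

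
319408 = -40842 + 360250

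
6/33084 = 1/5514 = 0.00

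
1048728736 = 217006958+831721778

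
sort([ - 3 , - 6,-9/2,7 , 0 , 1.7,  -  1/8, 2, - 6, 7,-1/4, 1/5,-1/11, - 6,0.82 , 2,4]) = [ - 6, - 6, - 6,-9/2, - 3, - 1/4, - 1/8, - 1/11,  0 , 1/5,0.82, 1.7,2, 2, 4, 7,7] 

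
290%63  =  38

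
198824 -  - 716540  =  915364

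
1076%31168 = 1076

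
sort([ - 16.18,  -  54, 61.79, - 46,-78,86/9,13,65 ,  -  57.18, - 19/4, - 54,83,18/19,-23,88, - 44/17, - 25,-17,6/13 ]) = [-78, - 57.18, - 54,  -  54 ,  -  46, - 25, - 23, - 17, - 16.18, - 19/4,-44/17, 6/13,18/19, 86/9,13,61.79, 65, 83,88 ] 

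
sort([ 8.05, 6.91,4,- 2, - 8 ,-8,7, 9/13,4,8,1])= [ - 8, - 8, - 2,9/13,1,4,4,6.91,  7,8,8.05]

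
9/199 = 9/199=0.05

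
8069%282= 173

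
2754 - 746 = 2008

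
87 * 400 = 34800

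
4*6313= 25252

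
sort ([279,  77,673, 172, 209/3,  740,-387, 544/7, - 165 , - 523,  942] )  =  [  -  523,- 387, - 165,209/3,  77,544/7, 172, 279, 673, 740, 942]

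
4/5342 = 2/2671 = 0.00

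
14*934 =13076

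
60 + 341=401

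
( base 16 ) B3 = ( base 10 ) 179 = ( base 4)2303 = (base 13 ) 10A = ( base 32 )5j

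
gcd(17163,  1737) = 9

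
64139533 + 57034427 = 121173960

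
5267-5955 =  - 688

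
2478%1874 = 604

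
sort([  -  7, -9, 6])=[ -9, - 7, 6]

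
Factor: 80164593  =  3^3* 2969059^1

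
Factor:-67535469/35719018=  - 2^ ( - 1 )*3^2*7503941^1 * 17859509^(-1) 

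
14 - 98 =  - 84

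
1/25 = 1/25  =  0.04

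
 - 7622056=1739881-9361937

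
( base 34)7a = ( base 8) 370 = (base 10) 248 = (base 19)D1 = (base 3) 100012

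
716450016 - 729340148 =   -  12890132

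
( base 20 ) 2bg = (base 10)1036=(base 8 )2014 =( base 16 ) 40C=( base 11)862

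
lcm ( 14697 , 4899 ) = 14697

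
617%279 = 59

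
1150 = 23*50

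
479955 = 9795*49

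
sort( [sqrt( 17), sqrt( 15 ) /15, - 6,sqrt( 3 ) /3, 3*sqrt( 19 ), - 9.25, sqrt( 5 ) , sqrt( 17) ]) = [ - 9.25, - 6,sqrt( 15 )/15, sqrt(3)/3, sqrt( 5 ),  sqrt( 17),sqrt( 17) , 3*sqrt(19) ]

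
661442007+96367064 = 757809071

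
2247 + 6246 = 8493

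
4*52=208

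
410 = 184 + 226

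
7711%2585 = 2541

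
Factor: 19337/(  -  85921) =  - 11^( -1 )*61^1*73^ ( - 1 )*107^( -1) * 317^1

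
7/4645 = 7/4645 = 0.00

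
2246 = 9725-7479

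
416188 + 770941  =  1187129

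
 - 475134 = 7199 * (  -  66 )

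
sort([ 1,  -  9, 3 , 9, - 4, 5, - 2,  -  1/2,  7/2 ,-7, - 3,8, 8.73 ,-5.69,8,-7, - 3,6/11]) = [ - 9, - 7, - 7, - 5.69, - 4,-3, - 3, - 2, - 1/2,6/11,1, 3,7/2,5, 8,8, 8.73,9]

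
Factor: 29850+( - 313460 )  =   - 283610=-  2^1*5^1*79^1* 359^1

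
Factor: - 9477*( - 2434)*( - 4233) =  - 2^1 * 3^7*13^1 * 17^1*83^1*1217^1 = - 97642687194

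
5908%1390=348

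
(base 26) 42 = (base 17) 64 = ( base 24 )4a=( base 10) 106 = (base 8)152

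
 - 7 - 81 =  - 88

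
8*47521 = 380168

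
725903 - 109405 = 616498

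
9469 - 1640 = 7829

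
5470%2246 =978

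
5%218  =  5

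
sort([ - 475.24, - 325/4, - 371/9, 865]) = [-475.24, - 325/4, - 371/9,865]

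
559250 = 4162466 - 3603216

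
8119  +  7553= 15672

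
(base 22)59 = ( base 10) 119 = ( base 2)1110111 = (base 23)54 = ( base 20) 5J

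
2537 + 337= 2874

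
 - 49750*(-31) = 1542250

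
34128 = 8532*4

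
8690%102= 20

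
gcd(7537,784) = 1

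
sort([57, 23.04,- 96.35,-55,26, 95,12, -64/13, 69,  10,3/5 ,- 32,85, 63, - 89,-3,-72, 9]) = [  -  96.35, - 89, - 72, - 55,-32, - 64/13, - 3,3/5, 9,10, 12,  23.04,26, 57, 63,69,  85,  95]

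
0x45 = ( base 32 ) 25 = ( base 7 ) 126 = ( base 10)69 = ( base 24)2l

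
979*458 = 448382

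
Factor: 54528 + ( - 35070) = 2^1*3^2*23^1 * 47^1= 19458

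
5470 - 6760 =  - 1290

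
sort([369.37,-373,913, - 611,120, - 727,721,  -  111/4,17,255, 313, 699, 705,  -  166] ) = [ - 727, - 611,- 373, - 166 , - 111/4,17, 120,255, 313 , 369.37,699,705, 721, 913 ]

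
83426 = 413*202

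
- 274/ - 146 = 137/73=1.88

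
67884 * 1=67884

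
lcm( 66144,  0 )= 0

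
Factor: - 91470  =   - 2^1*3^1 *5^1 *3049^1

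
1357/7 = 1357/7= 193.86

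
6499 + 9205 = 15704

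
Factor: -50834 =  - 2^1*7^1*3631^1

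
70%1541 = 70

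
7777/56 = 1111/8 = 138.88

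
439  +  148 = 587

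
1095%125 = 95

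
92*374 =34408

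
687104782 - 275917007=411187775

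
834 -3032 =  - 2198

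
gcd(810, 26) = 2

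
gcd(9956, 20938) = 38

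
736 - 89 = 647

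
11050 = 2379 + 8671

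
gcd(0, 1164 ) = 1164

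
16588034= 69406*239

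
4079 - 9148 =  - 5069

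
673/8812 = 673/8812 = 0.08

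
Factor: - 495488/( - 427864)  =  2^4*7^2 * 677^(-1)=784/677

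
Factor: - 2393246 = -2^1* 643^1*1861^1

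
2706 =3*902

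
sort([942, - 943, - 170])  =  [ - 943, - 170, 942]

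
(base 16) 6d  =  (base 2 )1101101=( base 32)3D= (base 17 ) 67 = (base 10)109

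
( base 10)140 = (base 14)a0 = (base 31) 4g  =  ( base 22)68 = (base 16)8C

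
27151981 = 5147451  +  22004530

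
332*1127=374164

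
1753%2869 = 1753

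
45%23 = 22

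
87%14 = 3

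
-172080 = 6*( - 28680 ) 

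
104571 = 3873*27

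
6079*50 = 303950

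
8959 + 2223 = 11182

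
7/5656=1/808= 0.00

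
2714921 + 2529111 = 5244032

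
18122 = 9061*2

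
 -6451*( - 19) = 122569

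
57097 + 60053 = 117150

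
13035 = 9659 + 3376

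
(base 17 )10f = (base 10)304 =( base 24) CG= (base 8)460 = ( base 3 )102021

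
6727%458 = 315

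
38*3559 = 135242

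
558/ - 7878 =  - 1 + 1220/1313 = - 0.07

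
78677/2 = 39338 + 1/2 = 39338.50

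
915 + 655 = 1570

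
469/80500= 67/11500 = 0.01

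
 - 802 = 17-819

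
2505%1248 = 9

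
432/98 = 4+ 20/49 = 4.41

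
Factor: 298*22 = 2^2*11^1*149^1 = 6556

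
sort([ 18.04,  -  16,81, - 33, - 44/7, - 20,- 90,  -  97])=[ -97, - 90, - 33, - 20, - 16, - 44/7, 18.04, 81 ]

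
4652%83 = 4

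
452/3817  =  452/3817 = 0.12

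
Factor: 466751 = 466751^1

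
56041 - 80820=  - 24779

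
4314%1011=270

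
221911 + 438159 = 660070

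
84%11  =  7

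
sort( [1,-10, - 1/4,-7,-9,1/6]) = [-10,-9, - 7,- 1/4, 1/6,1]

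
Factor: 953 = 953^1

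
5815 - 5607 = 208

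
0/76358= 0 =0.00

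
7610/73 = 104 + 18/73 = 104.25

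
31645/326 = 97+23/326 = 97.07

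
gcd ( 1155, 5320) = 35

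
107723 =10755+96968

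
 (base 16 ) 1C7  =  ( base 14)247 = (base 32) E7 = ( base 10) 455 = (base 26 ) hd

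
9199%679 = 372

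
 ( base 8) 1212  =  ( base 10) 650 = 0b1010001010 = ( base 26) P0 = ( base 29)mc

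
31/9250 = 31/9250 =0.00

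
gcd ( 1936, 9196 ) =484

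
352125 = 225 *1565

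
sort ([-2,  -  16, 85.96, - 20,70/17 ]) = [ - 20, - 16 , - 2,70/17, 85.96 ] 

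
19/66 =19/66 =0.29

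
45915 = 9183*5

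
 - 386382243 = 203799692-590181935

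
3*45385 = 136155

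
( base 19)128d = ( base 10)7746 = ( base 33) 73O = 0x1E42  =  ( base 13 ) 36ab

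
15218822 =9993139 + 5225683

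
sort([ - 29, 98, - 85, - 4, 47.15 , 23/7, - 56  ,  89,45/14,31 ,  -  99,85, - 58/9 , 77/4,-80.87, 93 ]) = [  -  99, - 85, - 80.87, - 56, - 29, - 58/9, - 4,45/14,23/7 , 77/4, 31 , 47.15,85, 89, 93, 98]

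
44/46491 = 44/46491 = 0.00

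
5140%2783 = 2357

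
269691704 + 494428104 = 764119808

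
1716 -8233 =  -6517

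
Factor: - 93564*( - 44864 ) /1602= 233203072/89 = 2^7*23^1*89^( - 1 )*113^1*701^1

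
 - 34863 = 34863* (  -  1 )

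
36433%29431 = 7002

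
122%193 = 122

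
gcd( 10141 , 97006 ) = 1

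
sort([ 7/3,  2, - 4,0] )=[- 4,0,  2,7/3]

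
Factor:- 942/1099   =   - 6/7 = -  2^1*3^1* 7^ (-1 ) 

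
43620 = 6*7270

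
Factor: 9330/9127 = 2^1*3^1* 5^1*311^1*9127^( - 1 ) 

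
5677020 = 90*63078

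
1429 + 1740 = 3169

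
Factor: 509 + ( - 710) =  - 201=- 3^1 * 67^1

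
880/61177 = 880/61177 = 0.01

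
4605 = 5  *921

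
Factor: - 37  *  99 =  - 3663 = - 3^2*11^1*37^1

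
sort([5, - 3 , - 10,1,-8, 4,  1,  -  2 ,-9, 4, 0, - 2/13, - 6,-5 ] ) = [-10,-9, - 8, - 6, - 5, - 3,-2, - 2/13, 0, 1, 1,4, 4,  5]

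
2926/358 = 8 + 31/179=8.17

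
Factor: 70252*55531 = 3901163812 = 2^2*7^2 * 13^1* 193^1*7933^1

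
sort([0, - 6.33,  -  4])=[ -6.33, - 4, 0 ] 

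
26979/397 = 26979/397 = 67.96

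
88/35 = 2 + 18/35  =  2.51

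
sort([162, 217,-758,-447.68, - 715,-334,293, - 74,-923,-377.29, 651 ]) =[ - 923, - 758, - 715, - 447.68 ,-377.29, - 334, - 74,162, 217, 293,651 ]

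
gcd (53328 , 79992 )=26664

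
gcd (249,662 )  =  1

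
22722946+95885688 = 118608634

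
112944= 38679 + 74265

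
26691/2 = 13345 + 1/2 = 13345.50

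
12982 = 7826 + 5156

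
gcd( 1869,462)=21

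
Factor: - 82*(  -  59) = 2^1 * 41^1*59^1 = 4838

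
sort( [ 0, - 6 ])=[ - 6, 0 ]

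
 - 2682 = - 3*894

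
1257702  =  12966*97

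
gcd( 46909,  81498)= 1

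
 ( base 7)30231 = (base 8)16233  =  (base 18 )14af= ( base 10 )7323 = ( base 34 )6bd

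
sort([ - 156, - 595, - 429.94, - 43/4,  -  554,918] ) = [ - 595, - 554, - 429.94, - 156, - 43/4,918 ]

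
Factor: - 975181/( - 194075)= 5^( - 2)*7^( - 1 ) * 1109^( - 1 ) * 975181^1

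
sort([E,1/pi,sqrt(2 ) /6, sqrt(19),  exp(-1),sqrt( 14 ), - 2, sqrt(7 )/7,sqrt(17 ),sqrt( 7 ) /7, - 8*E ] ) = [-8*E, -2, sqrt (2) /6, 1/pi,exp( - 1 ),sqrt(7 )/7,sqrt(7)/7,E , sqrt(14 ),sqrt(17 ),sqrt( 19 )] 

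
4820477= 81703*59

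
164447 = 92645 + 71802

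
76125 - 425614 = - 349489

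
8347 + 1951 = 10298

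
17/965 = 17/965 = 0.02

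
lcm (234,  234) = 234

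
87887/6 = 14647 + 5/6 = 14647.83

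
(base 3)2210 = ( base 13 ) 5A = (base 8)113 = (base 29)2h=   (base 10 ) 75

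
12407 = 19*653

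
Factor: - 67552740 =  - 2^2*3^2 * 5^1*53^1*73^1*97^1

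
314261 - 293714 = 20547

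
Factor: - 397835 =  - 5^1*251^1*317^1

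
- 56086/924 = -28043/462 = - 60.70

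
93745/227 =412 + 221/227 = 412.97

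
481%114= 25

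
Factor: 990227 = 7^1*141461^1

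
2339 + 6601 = 8940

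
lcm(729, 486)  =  1458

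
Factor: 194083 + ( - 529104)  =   - 335021^1 = - 335021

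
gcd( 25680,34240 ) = 8560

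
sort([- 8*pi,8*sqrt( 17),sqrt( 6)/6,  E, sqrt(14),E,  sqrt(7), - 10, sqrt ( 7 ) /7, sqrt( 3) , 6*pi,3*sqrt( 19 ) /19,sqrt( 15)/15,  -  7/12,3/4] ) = [ - 8*pi , - 10 , - 7/12, sqrt(15 )/15,sqrt( 7)/7,sqrt( 6)/6 , 3*sqrt( 19 ) /19, 3/4,sqrt( 3),sqrt(7 ),E , E,sqrt(14), 6*pi,8*sqrt (17 )] 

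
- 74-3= - 77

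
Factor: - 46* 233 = -2^1*23^1 * 233^1 = - 10718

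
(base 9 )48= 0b101100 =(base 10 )44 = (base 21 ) 22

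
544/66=272/33 = 8.24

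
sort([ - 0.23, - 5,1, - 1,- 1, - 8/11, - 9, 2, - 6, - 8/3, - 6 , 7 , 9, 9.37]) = [  -  9, - 6, - 6, - 5 , - 8/3,  -  1, - 1, - 8/11, - 0.23,1,2, 7, 9, 9.37]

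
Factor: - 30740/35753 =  - 2^2*5^1 * 29^1* 53^1*35753^( - 1)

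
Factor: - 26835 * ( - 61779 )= 3^2*  5^1*1789^1*20593^1 = 1657839465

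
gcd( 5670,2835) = 2835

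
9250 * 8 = 74000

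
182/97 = 182/97 = 1.88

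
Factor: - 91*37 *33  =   - 111111 = - 3^1*7^1 * 11^1*13^1*37^1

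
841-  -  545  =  1386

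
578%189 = 11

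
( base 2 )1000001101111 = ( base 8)10157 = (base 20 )AA7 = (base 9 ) 5684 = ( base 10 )4207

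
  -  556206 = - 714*779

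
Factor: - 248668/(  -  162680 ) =2^ ( - 1 )*5^( - 1)*7^( - 1 )*107^1 = 107/70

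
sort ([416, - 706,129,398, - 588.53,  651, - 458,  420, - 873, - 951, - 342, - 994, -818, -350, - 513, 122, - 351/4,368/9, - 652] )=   [ - 994, - 951, - 873 , - 818,  -  706, - 652, - 588.53, - 513, - 458, - 350 , - 342 , - 351/4, 368/9,122, 129, 398,416,420, 651]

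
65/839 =65/839=0.08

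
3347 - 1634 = 1713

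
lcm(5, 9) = 45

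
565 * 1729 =976885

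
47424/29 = 1635+9/29 = 1635.31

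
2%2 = 0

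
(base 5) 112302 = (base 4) 333231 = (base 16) fed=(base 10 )4077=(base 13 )1b18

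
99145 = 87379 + 11766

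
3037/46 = 66 + 1/46 = 66.02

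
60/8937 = 20/2979  =  0.01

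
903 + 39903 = 40806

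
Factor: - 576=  - 2^6 * 3^2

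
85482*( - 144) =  - 12309408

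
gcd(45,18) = 9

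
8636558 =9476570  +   - 840012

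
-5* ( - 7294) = 36470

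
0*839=0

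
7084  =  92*77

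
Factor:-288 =  -  2^5*3^2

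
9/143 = 9/143 = 0.06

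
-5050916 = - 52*97133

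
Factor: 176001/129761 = 3^1 *7^1*29^1*449^( - 1)=609/449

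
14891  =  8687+6204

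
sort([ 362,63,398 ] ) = [63,362, 398 ] 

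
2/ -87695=-1 + 87693/87695 = -0.00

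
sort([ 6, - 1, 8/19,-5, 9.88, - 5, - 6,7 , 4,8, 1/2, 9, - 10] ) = [ - 10 , -6, - 5 , - 5, - 1 , 8/19, 1/2, 4,6, 7,8, 9 , 9.88 ]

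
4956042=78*63539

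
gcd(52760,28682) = 2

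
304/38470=152/19235  =  0.01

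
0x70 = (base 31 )3j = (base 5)422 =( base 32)3G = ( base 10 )112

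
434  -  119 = 315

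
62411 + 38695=101106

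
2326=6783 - 4457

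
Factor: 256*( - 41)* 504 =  - 5289984 = -2^11*3^2 * 7^1 * 41^1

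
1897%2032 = 1897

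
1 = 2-1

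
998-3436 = -2438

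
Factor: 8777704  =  2^3 * 13^1 *84401^1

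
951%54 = 33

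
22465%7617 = 7231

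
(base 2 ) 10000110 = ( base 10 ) 134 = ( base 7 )251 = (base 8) 206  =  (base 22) 62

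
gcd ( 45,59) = 1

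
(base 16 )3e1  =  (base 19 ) 2e5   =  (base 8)1741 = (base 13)5B5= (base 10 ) 993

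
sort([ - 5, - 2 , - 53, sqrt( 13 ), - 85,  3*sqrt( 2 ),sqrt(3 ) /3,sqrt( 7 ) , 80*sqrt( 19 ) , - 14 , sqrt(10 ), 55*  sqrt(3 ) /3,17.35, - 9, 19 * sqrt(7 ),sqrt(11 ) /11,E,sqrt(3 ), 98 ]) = [ - 85 , - 53, - 14, - 9, - 5, - 2, sqrt( 11 ) /11, sqrt(3 ) /3 , sqrt(3),sqrt(7 ), E , sqrt( 10 ),sqrt( 13),3*sqrt(2 ) , 17.35,  55*sqrt( 3)/3,19 *sqrt(7), 98, 80*sqrt( 19)] 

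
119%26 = 15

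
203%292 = 203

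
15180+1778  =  16958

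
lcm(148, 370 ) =740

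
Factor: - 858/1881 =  - 2^1*3^(-1 )*13^1*19^( - 1 ) = -  26/57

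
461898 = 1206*383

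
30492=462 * 66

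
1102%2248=1102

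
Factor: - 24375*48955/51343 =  - 1193278125/51343  =  - 3^1*5^5 *13^1*9791^1*51343^(-1)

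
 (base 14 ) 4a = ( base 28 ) 2a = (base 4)1002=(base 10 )66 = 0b1000010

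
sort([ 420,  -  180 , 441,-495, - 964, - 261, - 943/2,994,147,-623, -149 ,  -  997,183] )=[ - 997, - 964, - 623,-495, - 943/2, -261, - 180, - 149,147, 183,420,441, 994 ] 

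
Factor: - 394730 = - 2^1*5^1*7^1*5639^1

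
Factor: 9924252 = 2^2*3^1*13^1*63617^1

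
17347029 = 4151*4179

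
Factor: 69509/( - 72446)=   -  71/74 =- 2^( - 1)*37^(  -  1 ) * 71^1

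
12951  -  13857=-906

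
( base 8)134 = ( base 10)92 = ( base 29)35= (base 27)3B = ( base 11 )84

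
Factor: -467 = -467^1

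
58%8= 2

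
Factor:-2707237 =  - 13^1*29^1*43^1 * 167^1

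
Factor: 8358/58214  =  3^1*7^1*13^(  -  1)*199^1*2239^( - 1) = 4179/29107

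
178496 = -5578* ( - 32)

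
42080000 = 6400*6575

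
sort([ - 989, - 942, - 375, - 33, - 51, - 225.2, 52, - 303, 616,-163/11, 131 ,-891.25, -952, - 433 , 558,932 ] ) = [ - 989, - 952, - 942, - 891.25,-433, - 375, - 303,-225.2,  -  51, - 33, - 163/11, 52, 131, 558, 616,932 ] 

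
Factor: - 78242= - 2^1*19^1*29^1* 71^1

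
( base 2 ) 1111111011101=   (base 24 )e3l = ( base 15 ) 263C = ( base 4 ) 1333131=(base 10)8157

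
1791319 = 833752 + 957567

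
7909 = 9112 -1203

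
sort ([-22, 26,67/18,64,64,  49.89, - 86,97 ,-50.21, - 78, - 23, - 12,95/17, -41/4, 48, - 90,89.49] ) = [ - 90, - 86,-78,-50.21, - 23, - 22,-12, - 41/4,  67/18, 95/17,26, 48,  49.89, 64,64, 89.49 , 97]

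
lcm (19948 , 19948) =19948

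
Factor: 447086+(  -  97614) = 349472 = 2^5*67^1*163^1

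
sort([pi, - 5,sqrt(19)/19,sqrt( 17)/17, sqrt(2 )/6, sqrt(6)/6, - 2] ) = [  -  5,-2,sqrt(19 ) /19,sqrt( 2 )/6,sqrt ( 17) /17, sqrt( 6) /6, pi ]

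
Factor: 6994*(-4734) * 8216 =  - 272028440736 = - 2^5 *3^2*13^2*79^1*263^1*269^1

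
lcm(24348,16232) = 48696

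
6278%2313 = 1652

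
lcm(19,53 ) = 1007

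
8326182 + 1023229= 9349411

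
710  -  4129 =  - 3419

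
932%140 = 92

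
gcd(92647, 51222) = 1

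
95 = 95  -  0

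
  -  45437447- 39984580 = - 85422027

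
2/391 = 2/391 = 0.01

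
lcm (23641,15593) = 732871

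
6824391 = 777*8783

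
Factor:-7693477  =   - 11^1*23^1*47^1*647^1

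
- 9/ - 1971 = 1/219 = 0.00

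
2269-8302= - 6033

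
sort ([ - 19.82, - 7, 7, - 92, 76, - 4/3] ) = [  -  92,-19.82, - 7, - 4/3, 7, 76] 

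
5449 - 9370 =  - 3921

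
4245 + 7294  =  11539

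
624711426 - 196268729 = 428442697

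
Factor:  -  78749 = -11^1*7159^1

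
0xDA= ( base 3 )22002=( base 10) 218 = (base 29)7F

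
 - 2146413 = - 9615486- - 7469073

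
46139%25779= 20360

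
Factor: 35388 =2^2*3^2*983^1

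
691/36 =691/36  =  19.19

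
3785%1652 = 481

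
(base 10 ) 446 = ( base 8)676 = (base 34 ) D4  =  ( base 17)194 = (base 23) J9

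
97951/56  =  1749 + 1/8 = 1749.12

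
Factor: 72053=72053^1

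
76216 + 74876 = 151092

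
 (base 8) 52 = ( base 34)18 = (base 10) 42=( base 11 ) 39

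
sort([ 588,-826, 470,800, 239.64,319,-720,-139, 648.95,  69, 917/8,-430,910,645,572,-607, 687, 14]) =[ - 826, - 720,-607,-430, - 139, 14,  69,917/8, 239.64,  319, 470, 572, 588,645, 648.95 , 687, 800 , 910 ] 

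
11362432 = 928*12244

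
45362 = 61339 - 15977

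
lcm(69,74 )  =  5106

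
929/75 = 929/75 = 12.39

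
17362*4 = 69448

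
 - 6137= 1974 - 8111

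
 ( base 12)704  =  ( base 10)1012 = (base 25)1FC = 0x3F4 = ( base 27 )1AD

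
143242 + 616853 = 760095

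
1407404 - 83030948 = - 81623544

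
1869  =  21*89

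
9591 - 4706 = 4885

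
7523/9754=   7523/9754 = 0.77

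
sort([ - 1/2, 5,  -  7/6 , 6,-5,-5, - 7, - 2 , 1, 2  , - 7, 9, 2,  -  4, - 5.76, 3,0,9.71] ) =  [ - 7, - 7,- 5.76, - 5, -5,-4,-2, - 7/6,- 1/2, 0,  1,2, 2,  3,5,6,9, 9.71] 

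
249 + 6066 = 6315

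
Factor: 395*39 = 3^1*  5^1*13^1*79^1 = 15405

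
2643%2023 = 620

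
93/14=93/14=6.64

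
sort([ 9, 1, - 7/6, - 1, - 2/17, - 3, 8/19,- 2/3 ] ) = [ - 3, -7/6, - 1, - 2/3, - 2/17, 8/19, 1, 9]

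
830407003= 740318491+90088512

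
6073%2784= 505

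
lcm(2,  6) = 6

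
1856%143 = 140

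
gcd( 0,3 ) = 3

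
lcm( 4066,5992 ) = 113848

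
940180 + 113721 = 1053901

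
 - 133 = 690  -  823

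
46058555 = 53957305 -7898750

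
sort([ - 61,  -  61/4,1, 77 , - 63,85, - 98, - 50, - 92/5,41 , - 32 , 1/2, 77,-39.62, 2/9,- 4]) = [- 98, - 63, - 61, - 50, -39.62 , - 32, - 92/5, - 61/4, - 4,  2/9, 1/2 , 1,  41, 77, 77, 85 ]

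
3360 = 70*48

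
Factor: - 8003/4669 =- 7^( - 1 )*23^( - 1 )*29^( - 1 )*53^1*151^1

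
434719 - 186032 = 248687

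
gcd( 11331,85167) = 9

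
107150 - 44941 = 62209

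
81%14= 11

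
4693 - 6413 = - 1720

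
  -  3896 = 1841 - 5737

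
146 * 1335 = 194910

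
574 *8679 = 4981746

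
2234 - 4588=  - 2354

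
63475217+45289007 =108764224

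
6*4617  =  27702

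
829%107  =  80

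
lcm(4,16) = 16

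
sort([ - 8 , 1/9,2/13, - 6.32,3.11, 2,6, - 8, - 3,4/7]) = [ - 8,-8,-6.32,-3,  1/9, 2/13, 4/7,  2, 3.11, 6 ] 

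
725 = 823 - 98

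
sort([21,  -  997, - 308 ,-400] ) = [- 997, - 400, - 308, 21]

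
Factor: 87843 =3^1*7^1  *47^1*89^1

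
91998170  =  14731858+77266312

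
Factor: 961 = 31^2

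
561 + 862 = 1423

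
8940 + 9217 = 18157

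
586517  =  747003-160486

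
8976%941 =507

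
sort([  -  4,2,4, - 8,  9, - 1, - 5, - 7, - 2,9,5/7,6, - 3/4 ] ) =[ - 8, - 7, - 5 , - 4, - 2 ,  -  1, - 3/4,5/7 , 2, 4,6,9,9 ] 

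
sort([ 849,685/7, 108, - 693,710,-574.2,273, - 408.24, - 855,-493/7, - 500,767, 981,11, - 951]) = [ - 951, - 855, - 693,-574.2, - 500, - 408.24 , - 493/7, 11, 685/7,108, 273,710,767 , 849,  981]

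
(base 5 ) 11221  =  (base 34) nt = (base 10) 811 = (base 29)rs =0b1100101011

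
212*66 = 13992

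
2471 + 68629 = 71100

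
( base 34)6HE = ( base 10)7528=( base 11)5724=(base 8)16550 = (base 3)101022211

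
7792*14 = 109088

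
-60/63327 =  - 1 + 21089/21109 = -0.00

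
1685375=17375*97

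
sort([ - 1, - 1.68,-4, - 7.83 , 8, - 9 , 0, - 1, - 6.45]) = [ - 9, - 7.83,-6.45, - 4 , -1.68, - 1,  -  1,  0, 8] 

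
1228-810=418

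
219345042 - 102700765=116644277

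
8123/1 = 8123  =  8123.00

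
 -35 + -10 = -45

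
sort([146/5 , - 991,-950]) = [ - 991,-950, 146/5 ] 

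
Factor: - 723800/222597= - 2^3*3^( - 2 ) * 5^2*7^1 *11^1 * 47^1*24733^( - 1 ) 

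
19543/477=19543/477 =40.97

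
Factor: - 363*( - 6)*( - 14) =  - 30492 = - 2^2*3^2*7^1*11^2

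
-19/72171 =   -  19/72171  =  - 0.00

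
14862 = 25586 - 10724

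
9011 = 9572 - 561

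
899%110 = 19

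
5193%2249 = 695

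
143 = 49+94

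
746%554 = 192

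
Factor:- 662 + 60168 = 59506 = 2^1*29753^1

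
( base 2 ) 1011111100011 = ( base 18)10fd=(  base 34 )59T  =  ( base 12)3657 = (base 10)6115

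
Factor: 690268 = 2^2*17^1*10151^1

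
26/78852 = 13/39426=0.00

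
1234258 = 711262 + 522996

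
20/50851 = 20/50851 = 0.00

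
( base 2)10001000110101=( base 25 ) E07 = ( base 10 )8757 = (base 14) 3297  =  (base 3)110000100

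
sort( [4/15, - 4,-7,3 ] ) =[ - 7,  -  4,4/15, 3] 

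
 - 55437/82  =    -  55437/82 =-676.06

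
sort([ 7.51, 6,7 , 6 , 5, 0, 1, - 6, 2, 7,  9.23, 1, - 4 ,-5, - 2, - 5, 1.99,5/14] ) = [  -  6,  -  5,  -  5, - 4,-2, 0, 5/14, 1, 1 , 1.99, 2 , 5,  6,6, 7,7, 7.51, 9.23 ] 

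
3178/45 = 3178/45=70.62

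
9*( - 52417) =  - 471753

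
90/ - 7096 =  - 45/3548 = - 0.01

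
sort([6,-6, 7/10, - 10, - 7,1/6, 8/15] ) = [-10  ,-7, - 6,  1/6,8/15, 7/10,6]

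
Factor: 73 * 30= 2190 = 2^1*3^1*5^1 *73^1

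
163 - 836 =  - 673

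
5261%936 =581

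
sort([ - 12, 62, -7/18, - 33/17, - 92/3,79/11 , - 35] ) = [ - 35,-92/3,-12, - 33/17 , - 7/18,79/11, 62 ]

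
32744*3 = 98232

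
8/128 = 1/16 = 0.06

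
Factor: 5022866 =2^1 * 2511433^1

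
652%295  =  62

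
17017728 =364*46752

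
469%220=29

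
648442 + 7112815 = 7761257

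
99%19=4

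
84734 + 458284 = 543018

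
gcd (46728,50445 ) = 531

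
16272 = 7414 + 8858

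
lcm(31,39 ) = 1209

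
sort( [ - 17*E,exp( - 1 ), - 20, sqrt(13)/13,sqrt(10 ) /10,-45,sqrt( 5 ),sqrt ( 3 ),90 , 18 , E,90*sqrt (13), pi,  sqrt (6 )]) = [ - 17 * E, - 45, - 20,sqrt( 13 )/13,sqrt( 10) /10,exp( - 1),sqrt( 3),  sqrt( 5 ), sqrt( 6),E, pi,18, 90,90*sqrt( 13)]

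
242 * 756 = 182952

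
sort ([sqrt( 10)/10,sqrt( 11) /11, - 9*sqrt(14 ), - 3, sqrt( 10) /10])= [ -9*sqrt( 14), - 3,sqrt(11) /11,sqrt (10)/10, sqrt(  10 )/10] 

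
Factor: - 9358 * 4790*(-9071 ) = 2^2*5^1*47^1 * 193^1*479^1 * 4679^1 = 406605942220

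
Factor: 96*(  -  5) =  - 480  =  - 2^5*3^1*5^1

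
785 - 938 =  - 153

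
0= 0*8440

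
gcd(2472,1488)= 24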